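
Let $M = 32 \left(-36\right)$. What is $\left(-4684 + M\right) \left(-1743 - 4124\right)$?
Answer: $34239812$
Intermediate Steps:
$M = -1152$
$\left(-4684 + M\right) \left(-1743 - 4124\right) = \left(-4684 - 1152\right) \left(-1743 - 4124\right) = \left(-5836\right) \left(-5867\right) = 34239812$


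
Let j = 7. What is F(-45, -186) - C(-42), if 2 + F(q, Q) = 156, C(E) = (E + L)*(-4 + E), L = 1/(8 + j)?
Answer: -26624/15 ≈ -1774.9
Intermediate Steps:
L = 1/15 (L = 1/(8 + 7) = 1/15 ≈ 0.066667)
C(E) = (-4 + E)*(1/15 + E) (C(E) = (E + 1/15)*(-4 + E) = (1/15 + E)*(-4 + E) = (-4 + E)*(1/15 + E))
F(q, Q) = 154 (F(q, Q) = -2 + 156 = 154)
F(-45, -186) - C(-42) = 154 - (-4/15 + (-42)² - 59/15*(-42)) = 154 - (-4/15 + 1764 + 826/5) = 154 - 1*28934/15 = 154 - 28934/15 = -26624/15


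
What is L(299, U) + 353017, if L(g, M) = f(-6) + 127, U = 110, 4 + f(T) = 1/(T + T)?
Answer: 4237679/12 ≈ 3.5314e+5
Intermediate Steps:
f(T) = -4 + 1/(2*T) (f(T) = -4 + 1/(T + T) = -4 + 1/(2*T))
L(g, M) = 1475/12 (L(g, M) = (-4 + (½)/(-6)) + 127 = (-4 + (½)*(-⅙)) + 127 = (-4 - 1/12) + 127 = -49/12 + 127 = 1475/12)
L(299, U) + 353017 = 1475/12 + 353017 = 4237679/12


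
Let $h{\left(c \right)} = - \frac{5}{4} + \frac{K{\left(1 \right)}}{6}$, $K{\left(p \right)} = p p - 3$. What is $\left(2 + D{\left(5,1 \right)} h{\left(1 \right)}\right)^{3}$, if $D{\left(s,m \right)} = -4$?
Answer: $\frac{15625}{27} \approx 578.7$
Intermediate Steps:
$K{\left(p \right)} = -3 + p^{2}$ ($K{\left(p \right)} = p^{2} - 3 = -3 + p^{2}$)
$h{\left(c \right)} = - \frac{19}{12}$ ($h{\left(c \right)} = - \frac{5}{4} + \frac{-3 + 1^{2}}{6} = \left(-5\right) \frac{1}{4} + \left(-3 + 1\right) \frac{1}{6} = - \frac{5}{4} - \frac{1}{3} = - \frac{19}{12}$)
$\left(2 + D{\left(5,1 \right)} h{\left(1 \right)}\right)^{3} = \left(2 - - \frac{19}{3}\right)^{3} = \left(2 + \frac{19}{3}\right)^{3} = \left(\frac{25}{3}\right)^{3} = \frac{15625}{27}$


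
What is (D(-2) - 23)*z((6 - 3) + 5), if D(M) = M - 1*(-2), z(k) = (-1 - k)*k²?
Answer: 13248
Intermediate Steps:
z(k) = k²*(-1 - k)
D(M) = 2 + M (D(M) = M + 2 = 2 + M)
(D(-2) - 23)*z((6 - 3) + 5) = ((2 - 2) - 23)*(((6 - 3) + 5)²*(-1 - ((6 - 3) + 5))) = (0 - 23)*((3 + 5)²*(-1 - (3 + 5))) = -23*8²*(-1 - 1*8) = -1472*(-1 - 8) = -1472*(-9) = -23*(-576) = 13248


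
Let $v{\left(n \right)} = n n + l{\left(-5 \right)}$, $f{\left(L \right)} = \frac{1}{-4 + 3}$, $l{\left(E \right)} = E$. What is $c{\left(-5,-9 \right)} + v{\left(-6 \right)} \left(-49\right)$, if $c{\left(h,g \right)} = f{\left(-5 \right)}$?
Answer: $-1520$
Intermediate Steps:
$f{\left(L \right)} = -1$ ($f{\left(L \right)} = \frac{1}{-1} = -1$)
$c{\left(h,g \right)} = -1$
$v{\left(n \right)} = -5 + n^{2}$ ($v{\left(n \right)} = n n - 5 = n^{2} - 5 = -5 + n^{2}$)
$c{\left(-5,-9 \right)} + v{\left(-6 \right)} \left(-49\right) = -1 + \left(-5 + \left(-6\right)^{2}\right) \left(-49\right) = -1 + \left(-5 + 36\right) \left(-49\right) = -1 + 31 \left(-49\right) = -1 - 1519 = -1520$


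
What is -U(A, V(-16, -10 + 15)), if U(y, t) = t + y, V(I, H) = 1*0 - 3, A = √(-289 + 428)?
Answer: 3 - √139 ≈ -8.7898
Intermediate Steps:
A = √139 ≈ 11.790
V(I, H) = -3 (V(I, H) = 0 - 3 = -3)
-U(A, V(-16, -10 + 15)) = -(-3 + √139) = 3 - √139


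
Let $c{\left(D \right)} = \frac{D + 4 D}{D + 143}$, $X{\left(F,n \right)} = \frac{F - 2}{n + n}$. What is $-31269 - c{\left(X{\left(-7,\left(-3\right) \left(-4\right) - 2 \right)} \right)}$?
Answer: $- \frac{89147874}{2851} \approx -31269.0$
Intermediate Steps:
$X{\left(F,n \right)} = \frac{-2 + F}{2 n}$
$c{\left(D \right)} = \frac{5 D}{143 + D}$
$-31269 - c{\left(X{\left(-7,\left(-3\right) \left(-4\right) - 2 \right)} \right)} = -31269 - \frac{5 \frac{-2 - 7}{2 \left(\left(-3\right) \left(-4\right) - 2\right)}}{143 + \frac{-2 - 7}{2 \left(\left(-3\right) \left(-4\right) - 2\right)}} = -31269 - \frac{5 \cdot \frac{1}{2} \frac{1}{12 - 2} \left(-9\right)}{143 + \frac{1}{2} \frac{1}{12 - 2} \left(-9\right)} = -31269 - \frac{5 \cdot \frac{1}{2} \cdot \frac{1}{10} \left(-9\right)}{143 + \frac{1}{2} \cdot \frac{1}{10} \left(-9\right)} = -31269 - 5 \left(- \frac{9}{20}\right) \frac{1}{143 - \frac{9}{20}} = -31269 - 5 \left(- \frac{9}{20}\right) \frac{1}{\frac{2851}{20}} = -31269 - 5 \left(- \frac{9}{20}\right) \frac{20}{2851} = -31269 - - \frac{45}{2851} = -31269 + \frac{45}{2851} = - \frac{89147874}{2851}$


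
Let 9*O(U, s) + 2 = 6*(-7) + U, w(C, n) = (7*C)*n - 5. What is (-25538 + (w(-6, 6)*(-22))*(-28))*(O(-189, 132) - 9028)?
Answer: 14981017250/9 ≈ 1.6646e+9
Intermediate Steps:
w(C, n) = -5 + 7*C*n (w(C, n) = 7*C*n - 5 = -5 + 7*C*n)
O(U, s) = -44/9 + U/9 (O(U, s) = -2/9 + (6*(-7) + U)/9 = -2/9 + (-42 + U)/9 = -2/9 + (-14/3 + U/9) = -44/9 + U/9)
(-25538 + (w(-6, 6)*(-22))*(-28))*(O(-189, 132) - 9028) = (-25538 + ((-5 + 7*(-6)*6)*(-22))*(-28))*((-44/9 + (⅑)*(-189)) - 9028) = (-25538 + ((-5 - 252)*(-22))*(-28))*((-44/9 - 21) - 9028) = (-25538 - 257*(-22)*(-28))*(-233/9 - 9028) = (-25538 + 5654*(-28))*(-81485/9) = (-25538 - 158312)*(-81485/9) = -183850*(-81485/9) = 14981017250/9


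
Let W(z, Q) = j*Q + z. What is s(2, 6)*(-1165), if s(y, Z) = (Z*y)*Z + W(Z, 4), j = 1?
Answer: -95530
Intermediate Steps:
W(z, Q) = Q + z (W(z, Q) = 1*Q + z = Q + z)
s(y, Z) = 4 + Z + y*Z² (s(y, Z) = (Z*y)*Z + (4 + Z) = y*Z² + (4 + Z) = 4 + Z + y*Z²)
s(2, 6)*(-1165) = (4 + 6 + 2*6²)*(-1165) = (4 + 6 + 2*36)*(-1165) = (4 + 6 + 72)*(-1165) = 82*(-1165) = -95530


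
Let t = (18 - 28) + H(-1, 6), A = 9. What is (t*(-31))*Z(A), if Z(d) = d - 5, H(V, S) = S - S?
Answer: 1240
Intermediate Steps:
H(V, S) = 0
t = -10 (t = (18 - 28) + 0 = -10 + 0 = -10)
Z(d) = -5 + d
(t*(-31))*Z(A) = (-10*(-31))*(-5 + 9) = 310*4 = 1240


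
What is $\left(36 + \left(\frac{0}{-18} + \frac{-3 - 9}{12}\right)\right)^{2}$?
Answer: $1225$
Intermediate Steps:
$\left(36 + \left(\frac{0}{-18} + \frac{-3 - 9}{12}\right)\right)^{2} = \left(36 + \left(0 \left(- \frac{1}{18}\right) + \left(-3 - 9\right) \frac{1}{12}\right)\right)^{2} = \left(36 + \left(0 - 1\right)\right)^{2} = \left(36 - 1\right)^{2} = 35^{2} = 1225$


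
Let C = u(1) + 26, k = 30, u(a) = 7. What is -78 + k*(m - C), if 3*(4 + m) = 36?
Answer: -828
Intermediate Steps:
m = 8 (m = -4 + (1/3)*36 = -4 + 12 = 8)
C = 33 (C = 7 + 26 = 33)
-78 + k*(m - C) = -78 + 30*(8 - 1*33) = -78 + 30*(8 - 33) = -78 + 30*(-25) = -78 - 750 = -828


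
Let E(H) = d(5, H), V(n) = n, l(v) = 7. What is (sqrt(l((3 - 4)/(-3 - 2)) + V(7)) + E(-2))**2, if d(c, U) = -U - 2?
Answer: 14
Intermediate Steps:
d(c, U) = -2 - U
E(H) = -2 - H
(sqrt(l((3 - 4)/(-3 - 2)) + V(7)) + E(-2))**2 = (sqrt(7 + 7) + (-2 - 1*(-2)))**2 = (sqrt(14) + (-2 + 2))**2 = (sqrt(14) + 0)**2 = (sqrt(14))**2 = 14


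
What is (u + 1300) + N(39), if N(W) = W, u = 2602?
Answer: 3941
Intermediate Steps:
(u + 1300) + N(39) = (2602 + 1300) + 39 = 3902 + 39 = 3941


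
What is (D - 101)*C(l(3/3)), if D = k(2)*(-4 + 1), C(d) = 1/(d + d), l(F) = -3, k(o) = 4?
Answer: 113/6 ≈ 18.833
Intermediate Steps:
C(d) = 1/(2*d)
D = -12 (D = 4*(-4 + 1) = 4*(-3) = -12)
(D - 101)*C(l(3/3)) = (-12 - 101)*((1/2)/(-3)) = -113*(-1)/(2*3) = -113*(-1/6) = 113/6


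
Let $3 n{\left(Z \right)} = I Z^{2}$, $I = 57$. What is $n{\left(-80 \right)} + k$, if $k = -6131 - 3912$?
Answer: $111557$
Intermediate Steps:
$k = -10043$
$n{\left(Z \right)} = 19 Z^{2}$ ($n{\left(Z \right)} = \frac{57 Z^{2}}{3} = 19 Z^{2}$)
$n{\left(-80 \right)} + k = 19 \left(-80\right)^{2} - 10043 = 19 \cdot 6400 - 10043 = 121600 - 10043 = 111557$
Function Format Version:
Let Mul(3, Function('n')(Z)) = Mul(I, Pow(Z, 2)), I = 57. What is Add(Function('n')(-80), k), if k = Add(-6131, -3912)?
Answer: 111557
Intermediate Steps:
k = -10043
Function('n')(Z) = Mul(19, Pow(Z, 2)) (Function('n')(Z) = Mul(Rational(1, 3), Mul(57, Pow(Z, 2))) = Mul(19, Pow(Z, 2)))
Add(Function('n')(-80), k) = Add(Mul(19, Pow(-80, 2)), -10043) = Add(Mul(19, 6400), -10043) = Add(121600, -10043) = 111557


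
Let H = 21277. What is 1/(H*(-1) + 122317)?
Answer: 1/101040 ≈ 9.8971e-6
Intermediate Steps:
1/(H*(-1) + 122317) = 1/(21277*(-1) + 122317) = 1/(-21277 + 122317) = 1/101040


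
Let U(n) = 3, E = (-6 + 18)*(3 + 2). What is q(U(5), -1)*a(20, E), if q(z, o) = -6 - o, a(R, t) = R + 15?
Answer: -175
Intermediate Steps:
E = 60 (E = 12*5 = 60)
a(R, t) = 15 + R
q(U(5), -1)*a(20, E) = (-6 - 1*(-1))*(15 + 20) = (-6 + 1)*35 = -5*35 = -175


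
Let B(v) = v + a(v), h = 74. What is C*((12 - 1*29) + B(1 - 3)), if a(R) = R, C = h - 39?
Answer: -735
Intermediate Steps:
C = 35 (C = 74 - 39 = 35)
B(v) = 2*v (B(v) = v + v = 2*v)
C*((12 - 1*29) + B(1 - 3)) = 35*((12 - 1*29) + 2*(1 - 3)) = 35*((12 - 29) + 2*(-2)) = 35*(-17 - 4) = 35*(-21) = -735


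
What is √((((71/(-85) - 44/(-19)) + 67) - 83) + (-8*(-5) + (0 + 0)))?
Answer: √66458865/1615 ≈ 5.0478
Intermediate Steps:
√((((71/(-85) - 44/(-19)) + 67) - 83) + (-8*(-5) + (0 + 0))) = √((((71*(-1/85) - 44*(-1/19)) + 67) - 83) + (40 + 0)) = √((((-71/85 + 44/19) + 67) - 83) + 40) = √(((2391/1615 + 67) - 83) + 40) = √((110596/1615 - 83) + 40) = √(-23449/1615 + 40) = √(41151/1615) = √66458865/1615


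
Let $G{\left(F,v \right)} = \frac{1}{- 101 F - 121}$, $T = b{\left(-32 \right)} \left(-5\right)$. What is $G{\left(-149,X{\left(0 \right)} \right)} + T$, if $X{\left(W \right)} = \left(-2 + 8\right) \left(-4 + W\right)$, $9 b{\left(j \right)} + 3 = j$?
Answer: $\frac{870803}{44784} \approx 19.445$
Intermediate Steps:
$b{\left(j \right)} = - \frac{1}{3} + \frac{j}{9}$
$X{\left(W \right)} = -24 + 6 W$ ($X{\left(W \right)} = 6 \left(-4 + W\right) = -24 + 6 W$)
$T = \frac{175}{9}$ ($T = \left(- \frac{1}{3} + \frac{1}{9} \left(-32\right)\right) \left(-5\right) = \left(- \frac{1}{3} - \frac{32}{9}\right) \left(-5\right) = \left(- \frac{35}{9}\right) \left(-5\right) = \frac{175}{9} \approx 19.444$)
$G{\left(F,v \right)} = \frac{1}{-121 - 101 F}$
$G{\left(-149,X{\left(0 \right)} \right)} + T = - \frac{1}{121 + 101 \left(-149\right)} + \frac{175}{9} = - \frac{1}{121 - 15049} + \frac{175}{9} = - \frac{1}{-14928} + \frac{175}{9} = \left(-1\right) \left(- \frac{1}{14928}\right) + \frac{175}{9} = \frac{1}{14928} + \frac{175}{9} = \frac{870803}{44784}$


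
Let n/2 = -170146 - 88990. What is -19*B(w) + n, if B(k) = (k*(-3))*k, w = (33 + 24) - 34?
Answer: -488119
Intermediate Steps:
w = 23 (w = 57 - 34 = 23)
B(k) = -3*k² (B(k) = (-3*k)*k = -3*k²)
n = -518272 (n = 2*(-170146 - 88990) = 2*(-259136) = -518272)
-19*B(w) + n = -(-57)*23² - 518272 = -(-57)*529 - 518272 = -19*(-1587) - 518272 = 30153 - 518272 = -488119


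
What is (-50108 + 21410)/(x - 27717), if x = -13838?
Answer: 28698/41555 ≈ 0.69060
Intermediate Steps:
(-50108 + 21410)/(x - 27717) = (-50108 + 21410)/(-13838 - 27717) = -28698/(-41555) = -28698*(-1/41555) = 28698/41555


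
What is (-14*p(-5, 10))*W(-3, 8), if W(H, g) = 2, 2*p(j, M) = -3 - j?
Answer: -28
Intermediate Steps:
p(j, M) = -3/2 - j/2 (p(j, M) = (-3 - j)/2 = -3/2 - j/2)
(-14*p(-5, 10))*W(-3, 8) = -14*(-3/2 - ½*(-5))*2 = -14*(-3/2 + 5/2)*2 = -14*1*2 = -14*2 = -28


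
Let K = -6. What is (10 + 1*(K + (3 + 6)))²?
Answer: 169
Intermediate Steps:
(10 + 1*(K + (3 + 6)))² = (10 + 1*(-6 + (3 + 6)))² = (10 + 1*(-6 + 9))² = (10 + 1*3)² = (10 + 3)² = 13² = 169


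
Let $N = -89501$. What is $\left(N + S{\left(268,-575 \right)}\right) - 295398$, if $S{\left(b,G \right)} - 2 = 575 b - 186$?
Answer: $-230983$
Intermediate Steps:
$S{\left(b,G \right)} = -184 + 575 b$ ($S{\left(b,G \right)} = 2 + \left(575 b - 186\right) = 2 + \left(-186 + 575 b\right) = -184 + 575 b$)
$\left(N + S{\left(268,-575 \right)}\right) - 295398 = \left(-89501 + \left(-184 + 575 \cdot 268\right)\right) - 295398 = \left(-89501 + \left(-184 + 154100\right)\right) - 295398 = \left(-89501 + 153916\right) - 295398 = 64415 - 295398 = -230983$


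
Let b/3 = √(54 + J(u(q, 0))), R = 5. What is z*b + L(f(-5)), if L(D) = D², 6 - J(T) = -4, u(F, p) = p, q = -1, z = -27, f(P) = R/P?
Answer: -647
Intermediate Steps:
f(P) = 5/P
J(T) = 10 (J(T) = 6 - 1*(-4) = 6 + 4 = 10)
b = 24 (b = 3*√(54 + 10) = 3*√64 = 3*8 = 24)
z*b + L(f(-5)) = -27*24 + (5/(-5))² = -648 + (5*(-⅕))² = -648 + (-1)² = -648 + 1 = -647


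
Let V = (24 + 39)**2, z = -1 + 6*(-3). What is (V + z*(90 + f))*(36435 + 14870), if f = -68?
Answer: 182184055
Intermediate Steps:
z = -19 (z = -1 - 18 = -19)
V = 3969 (V = 63**2 = 3969)
(V + z*(90 + f))*(36435 + 14870) = (3969 - 19*(90 - 68))*(36435 + 14870) = (3969 - 19*22)*51305 = (3969 - 418)*51305 = 3551*51305 = 182184055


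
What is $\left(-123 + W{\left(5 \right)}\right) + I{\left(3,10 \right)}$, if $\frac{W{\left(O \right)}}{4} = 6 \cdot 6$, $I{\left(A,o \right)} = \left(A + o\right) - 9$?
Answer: $25$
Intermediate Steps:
$I{\left(A,o \right)} = -9 + A + o$
$W{\left(O \right)} = 144$ ($W{\left(O \right)} = 4 \cdot 6 \cdot 6 = 4 \cdot 36 = 144$)
$\left(-123 + W{\left(5 \right)}\right) + I{\left(3,10 \right)} = \left(-123 + 144\right) + \left(-9 + 3 + 10\right) = 21 + 4 = 25$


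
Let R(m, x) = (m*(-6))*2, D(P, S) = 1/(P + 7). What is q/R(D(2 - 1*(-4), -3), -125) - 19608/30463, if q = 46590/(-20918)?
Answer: 2254767247/1274450068 ≈ 1.7692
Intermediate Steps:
q = -23295/10459 (q = 46590*(-1/20918) = -23295/10459 ≈ -2.2273)
D(P, S) = 1/(7 + P)
R(m, x) = -12*m (R(m, x) = -6*m*2 = -12*m)
q/R(D(2 - 1*(-4), -3), -125) - 19608/30463 = -23295/(10459*((-12/(7 + (2 - 1*(-4)))))) - 19608/30463 = -23295/(10459*((-12/(7 + (2 + 4))))) - 19608*1/30463 = -23295/(10459*((-12/(7 + 6)))) - 19608/30463 = -23295/(10459*((-12/13))) - 19608/30463 = -23295/(10459*((-12*1/13))) - 19608/30463 = -23295/(10459*(-12/13)) - 19608/30463 = -23295/10459*(-13/12) - 19608/30463 = 100945/41836 - 19608/30463 = 2254767247/1274450068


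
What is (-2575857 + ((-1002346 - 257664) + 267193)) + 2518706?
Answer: -1049968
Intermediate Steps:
(-2575857 + ((-1002346 - 257664) + 267193)) + 2518706 = (-2575857 + (-1260010 + 267193)) + 2518706 = (-2575857 - 992817) + 2518706 = -3568674 + 2518706 = -1049968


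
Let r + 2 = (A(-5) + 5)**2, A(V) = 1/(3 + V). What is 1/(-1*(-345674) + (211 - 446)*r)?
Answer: 4/1365541 ≈ 2.9292e-6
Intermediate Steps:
r = 73/4 (r = -2 + (1/(3 - 5) + 5)**2 = -2 + (1/(-2) + 5)**2 = -2 + (-1/2 + 5)**2 = -2 + (9/2)**2 = -2 + 81/4 = 73/4 ≈ 18.250)
1/(-1*(-345674) + (211 - 446)*r) = 1/(-1*(-345674) + (211 - 446)*(73/4)) = 1/(345674 - 235*73/4) = 1/(345674 - 17155/4) = 1/(1365541/4) = 4/1365541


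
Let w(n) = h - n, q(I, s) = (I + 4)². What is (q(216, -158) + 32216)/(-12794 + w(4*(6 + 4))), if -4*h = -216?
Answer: -6718/1065 ≈ -6.3080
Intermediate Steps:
h = 54 (h = -¼*(-216) = 54)
q(I, s) = (4 + I)²
w(n) = 54 - n
(q(216, -158) + 32216)/(-12794 + w(4*(6 + 4))) = ((4 + 216)² + 32216)/(-12794 + (54 - 4*(6 + 4))) = (220² + 32216)/(-12794 + (54 - 4*10)) = (48400 + 32216)/(-12794 + (54 - 1*40)) = 80616/(-12794 + (54 - 40)) = 80616/(-12794 + 14) = 80616/(-12780) = 80616*(-1/12780) = -6718/1065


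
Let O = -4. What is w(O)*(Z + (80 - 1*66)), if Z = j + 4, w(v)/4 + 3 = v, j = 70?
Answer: -2464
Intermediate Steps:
w(v) = -12 + 4*v
Z = 74 (Z = 70 + 4 = 74)
w(O)*(Z + (80 - 1*66)) = (-12 + 4*(-4))*(74 + (80 - 1*66)) = (-12 - 16)*(74 + (80 - 66)) = -28*(74 + 14) = -28*88 = -2464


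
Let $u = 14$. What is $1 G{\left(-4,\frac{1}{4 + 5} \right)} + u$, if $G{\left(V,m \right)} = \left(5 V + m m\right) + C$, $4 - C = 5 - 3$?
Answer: $- \frac{323}{81} \approx -3.9877$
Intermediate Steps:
$C = 2$ ($C = 4 - \left(5 - 3\right) = 4 - 2 = 2$)
$G{\left(V,m \right)} = 2 + m^{2} + 5 V$ ($G{\left(V,m \right)} = \left(5 V + m m\right) + 2 = \left(5 V + m^{2}\right) + 2 = \left(m^{2} + 5 V\right) + 2 = 2 + m^{2} + 5 V$)
$1 G{\left(-4,\frac{1}{4 + 5} \right)} + u = 1 \left(2 + \left(\frac{1}{4 + 5}\right)^{2} + 5 \left(-4\right)\right) + 14 = 1 \left(2 + \left(\frac{1}{9}\right)^{2} - 20\right) + 14 = 1 \left(2 + \frac{1}{81} - 20\right) + 14 = 1 \left(- \frac{1457}{81}\right) + 14 = - \frac{1457}{81} + 14 = - \frac{323}{81}$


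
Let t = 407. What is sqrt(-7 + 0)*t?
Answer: 407*I*sqrt(7) ≈ 1076.8*I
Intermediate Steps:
sqrt(-7 + 0)*t = sqrt(-7 + 0)*407 = sqrt(-7)*407 = (I*sqrt(7))*407 = 407*I*sqrt(7)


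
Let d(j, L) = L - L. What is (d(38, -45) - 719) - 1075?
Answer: -1794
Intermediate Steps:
d(j, L) = 0
(d(38, -45) - 719) - 1075 = (0 - 719) - 1075 = -719 - 1075 = -1794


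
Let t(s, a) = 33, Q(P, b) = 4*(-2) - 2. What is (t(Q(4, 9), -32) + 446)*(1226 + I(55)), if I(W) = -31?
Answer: 572405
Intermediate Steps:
Q(P, b) = -10 (Q(P, b) = -8 - 2 = -10)
(t(Q(4, 9), -32) + 446)*(1226 + I(55)) = (33 + 446)*(1226 - 31) = 479*1195 = 572405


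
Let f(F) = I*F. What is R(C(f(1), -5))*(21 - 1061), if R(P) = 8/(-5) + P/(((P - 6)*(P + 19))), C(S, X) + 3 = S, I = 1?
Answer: 28028/17 ≈ 1648.7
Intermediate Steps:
f(F) = F (f(F) = 1*F = F)
C(S, X) = -3 + S
R(P) = -8/5 + P/((-6 + P)*(19 + P)) (R(P) = 8*(-⅕) + P/(((-6 + P)*(19 + P))) = -8/5 + P*(1/((-6 + P)*(19 + P))) = -8/5 + P/((-6 + P)*(19 + P)))
R(C(f(1), -5))*(21 - 1061) = ((912 - 99*(-3 + 1) - 8*(-3 + 1)²)/(5*(-114 + (-3 + 1)² + 13*(-3 + 1))))*(21 - 1061) = ((912 - 99*(-2) - 8*(-2)²)/(5*(-114 + (-2)² + 13*(-2))))*(-1040) = ((912 + 198 - 8*4)/(5*(-114 + 4 - 26)))*(-1040) = ((⅕)*(912 + 198 - 32)/(-136))*(-1040) = ((⅕)*(-1/136)*1078)*(-1040) = -539/340*(-1040) = 28028/17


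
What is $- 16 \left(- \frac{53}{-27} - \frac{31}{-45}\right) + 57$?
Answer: $\frac{1967}{135} \approx 14.57$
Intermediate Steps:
$- 16 \left(- \frac{53}{-27} - \frac{31}{-45}\right) + 57 = - 16 \left(\left(-53\right) \left(- \frac{1}{27}\right) - - \frac{31}{45}\right) + 57 = - 16 \left(\frac{53}{27} + \frac{31}{45}\right) + 57 = \left(-16\right) \frac{358}{135} + 57 = - \frac{5728}{135} + 57 = \frac{1967}{135}$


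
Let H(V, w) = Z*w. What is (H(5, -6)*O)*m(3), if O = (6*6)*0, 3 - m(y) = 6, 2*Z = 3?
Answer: 0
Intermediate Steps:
Z = 3/2 (Z = (½)*3 = 3/2 ≈ 1.5000)
m(y) = -3 (m(y) = 3 - 1*6 = 3 - 6 = -3)
H(V, w) = 3*w/2
O = 0 (O = 36*0 = 0)
(H(5, -6)*O)*m(3) = (((3/2)*(-6))*0)*(-3) = -9*0*(-3) = 0*(-3) = 0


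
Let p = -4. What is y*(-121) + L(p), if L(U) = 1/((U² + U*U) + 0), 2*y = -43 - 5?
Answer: 92929/32 ≈ 2904.0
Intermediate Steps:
y = -24 (y = (-43 - 5)/2 = (½)*(-48) = -24)
L(U) = 1/(2*U²) (L(U) = 1/((U² + U²) + 0) = 1/(2*U² + 0) = 1/(2*U²))
y*(-121) + L(p) = -24*(-121) + (½)/(-4)² = 2904 + (½)*(1/16) = 2904 + 1/32 = 92929/32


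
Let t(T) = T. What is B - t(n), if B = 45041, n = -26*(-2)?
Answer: 44989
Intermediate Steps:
n = 52
B - t(n) = 45041 - 1*52 = 45041 - 52 = 44989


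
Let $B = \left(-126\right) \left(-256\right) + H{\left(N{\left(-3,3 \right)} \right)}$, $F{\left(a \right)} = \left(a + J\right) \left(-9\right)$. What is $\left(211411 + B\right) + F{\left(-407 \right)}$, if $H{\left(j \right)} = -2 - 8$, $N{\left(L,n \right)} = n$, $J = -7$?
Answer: $247383$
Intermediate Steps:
$H{\left(j \right)} = -10$
$F{\left(a \right)} = 63 - 9 a$ ($F{\left(a \right)} = \left(a - 7\right) \left(-9\right) = \left(-7 + a\right) \left(-9\right) = 63 - 9 a$)
$B = 32246$ ($B = \left(-126\right) \left(-256\right) - 10 = 32256 - 10 = 32246$)
$\left(211411 + B\right) + F{\left(-407 \right)} = \left(211411 + 32246\right) + \left(63 - -3663\right) = 243657 + \left(63 + 3663\right) = 243657 + 3726 = 247383$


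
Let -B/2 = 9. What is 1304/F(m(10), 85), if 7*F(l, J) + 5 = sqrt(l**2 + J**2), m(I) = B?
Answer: 11410/1881 + 2282*sqrt(7549)/1881 ≈ 111.47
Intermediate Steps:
B = -18 (B = -2*9 = -18)
m(I) = -18
F(l, J) = -5/7 + sqrt(J**2 + l**2)/7 (F(l, J) = -5/7 + sqrt(l**2 + J**2)/7 = -5/7 + sqrt(J**2 + l**2)/7)
1304/F(m(10), 85) = 1304/(-5/7 + sqrt(85**2 + (-18)**2)/7) = 1304/(-5/7 + sqrt(7225 + 324)/7) = 1304/(-5/7 + sqrt(7549)/7)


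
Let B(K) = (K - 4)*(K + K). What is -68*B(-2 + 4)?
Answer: 544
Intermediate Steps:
B(K) = 2*K*(-4 + K) (B(K) = (-4 + K)*(2*K) = 2*K*(-4 + K))
-68*B(-2 + 4) = -136*(-2 + 4)*(-4 + (-2 + 4)) = -136*2*(-4 + 2) = -136*2*(-2) = -68*(-8) = 544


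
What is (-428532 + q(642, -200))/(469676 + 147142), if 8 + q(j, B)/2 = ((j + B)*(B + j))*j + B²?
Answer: 125249414/308409 ≈ 406.11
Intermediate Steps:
q(j, B) = -16 + 2*B² + 2*j*(B + j)² (q(j, B) = -16 + 2*(((j + B)*(B + j))*j + B²) = -16 + 2*(((B + j)*(B + j))*j + B²) = -16 + 2*((B + j)²*j + B²) = -16 + 2*(j*(B + j)² + B²) = -16 + 2*(B² + j*(B + j)²) = -16 + (2*B² + 2*j*(B + j)²) = -16 + 2*B² + 2*j*(B + j)²)
(-428532 + q(642, -200))/(469676 + 147142) = (-428532 + (-16 + 2*(-200)² + 2*642*(-200 + 642)²))/(469676 + 147142) = (-428532 + (-16 + 2*40000 + 2*642*442²))/616818 = (-428532 + (-16 + 80000 + 2*642*195364))*(1/616818) = (-428532 + (-16 + 80000 + 250847376))*(1/616818) = (-428532 + 250927360)*(1/616818) = 250498828*(1/616818) = 125249414/308409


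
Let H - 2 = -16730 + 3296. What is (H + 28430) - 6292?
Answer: 8706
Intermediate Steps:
H = -13432 (H = 2 + (-16730 + 3296) = 2 - 13434 = -13432)
(H + 28430) - 6292 = (-13432 + 28430) - 6292 = 14998 - 6292 = 8706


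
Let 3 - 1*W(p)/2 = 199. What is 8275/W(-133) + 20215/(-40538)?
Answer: -171688115/7945448 ≈ -21.608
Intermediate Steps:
W(p) = -392 (W(p) = 6 - 2*199 = 6 - 398 = -392)
8275/W(-133) + 20215/(-40538) = 8275/(-392) + 20215/(-40538) = 8275*(-1/392) + 20215*(-1/40538) = -8275/392 - 20215/40538 = -171688115/7945448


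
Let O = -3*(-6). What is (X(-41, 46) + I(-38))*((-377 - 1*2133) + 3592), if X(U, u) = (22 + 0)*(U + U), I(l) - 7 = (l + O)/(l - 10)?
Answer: -11663419/6 ≈ -1.9439e+6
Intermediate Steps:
O = 18
I(l) = 7 + (18 + l)/(-10 + l) (I(l) = 7 + (l + 18)/(l - 10) = 7 + (18 + l)/(-10 + l))
X(U, u) = 44*U (X(U, u) = 22*(2*U) = 44*U)
(X(-41, 46) + I(-38))*((-377 - 1*2133) + 3592) = (44*(-41) + 4*(-13 + 2*(-38))/(-10 - 38))*((-377 - 1*2133) + 3592) = (-1804 + 4*(-13 - 76)/(-48))*((-377 - 2133) + 3592) = (-1804 + 4*(-1/48)*(-89))*(-2510 + 3592) = (-1804 + 89/12)*1082 = -21559/12*1082 = -11663419/6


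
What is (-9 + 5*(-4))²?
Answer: 841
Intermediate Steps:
(-9 + 5*(-4))² = (-9 - 20)² = (-29)² = 841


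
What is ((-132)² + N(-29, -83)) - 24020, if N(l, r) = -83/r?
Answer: -6595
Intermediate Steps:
((-132)² + N(-29, -83)) - 24020 = ((-132)² - 83/(-83)) - 24020 = (17424 - 83*(-1/83)) - 24020 = (17424 + 1) - 24020 = 17425 - 24020 = -6595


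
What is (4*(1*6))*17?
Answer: 408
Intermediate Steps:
(4*(1*6))*17 = (4*6)*17 = 24*17 = 408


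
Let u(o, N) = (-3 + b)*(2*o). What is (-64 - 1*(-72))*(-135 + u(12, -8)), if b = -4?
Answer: -2424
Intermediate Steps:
u(o, N) = -14*o (u(o, N) = (-3 - 4)*(2*o) = -14*o)
(-64 - 1*(-72))*(-135 + u(12, -8)) = (-64 - 1*(-72))*(-135 - 14*12) = (-64 + 72)*(-135 - 168) = 8*(-303) = -2424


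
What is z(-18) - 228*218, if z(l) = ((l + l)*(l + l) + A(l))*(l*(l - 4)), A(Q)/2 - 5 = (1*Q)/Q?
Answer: 468264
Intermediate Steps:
A(Q) = 12 (A(Q) = 10 + 2*((1*Q)/Q) = 10 + 2*(Q/Q) = 10 + 2*1 = 10 + 2 = 12)
z(l) = l*(-4 + l)*(12 + 4*l²) (z(l) = ((l + l)*(l + l) + 12)*(l*(l - 4)) = ((2*l)*(2*l) + 12)*(l*(-4 + l)) = (4*l² + 12)*(l*(-4 + l)) = (12 + 4*l²)*(l*(-4 + l)) = l*(-4 + l)*(12 + 4*l²))
z(-18) - 228*218 = 4*(-18)*(-12 + (-18)³ - 4*(-18)² + 3*(-18)) - 228*218 = 4*(-18)*(-12 - 5832 - 4*324 - 54) - 49704 = 4*(-18)*(-12 - 5832 - 1296 - 54) - 49704 = 4*(-18)*(-7194) - 49704 = 517968 - 49704 = 468264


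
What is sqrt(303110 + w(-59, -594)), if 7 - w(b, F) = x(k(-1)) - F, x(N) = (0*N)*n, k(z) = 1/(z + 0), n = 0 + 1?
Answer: sqrt(302523) ≈ 550.02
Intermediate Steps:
n = 1
k(z) = 1/z
x(N) = 0 (x(N) = (0*N)*1 = 0*1 = 0)
w(b, F) = 7 + F (w(b, F) = 7 - (0 - F) = 7 - (-1)*F = 7 + F)
sqrt(303110 + w(-59, -594)) = sqrt(303110 + (7 - 594)) = sqrt(303110 - 587) = sqrt(302523)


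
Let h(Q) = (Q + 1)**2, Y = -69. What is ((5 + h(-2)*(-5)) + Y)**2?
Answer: 4761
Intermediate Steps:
h(Q) = (1 + Q)**2
((5 + h(-2)*(-5)) + Y)**2 = ((5 + (1 - 2)**2*(-5)) - 69)**2 = ((5 + (-1)**2*(-5)) - 69)**2 = ((5 + 1*(-5)) - 69)**2 = ((5 - 5) - 69)**2 = (0 - 69)**2 = (-69)**2 = 4761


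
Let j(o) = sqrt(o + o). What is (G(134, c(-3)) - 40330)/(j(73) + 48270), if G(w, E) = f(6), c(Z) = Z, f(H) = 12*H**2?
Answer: -962938230/1164996377 + 19949*sqrt(146)/1164996377 ≈ -0.82635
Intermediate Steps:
j(o) = sqrt(2)*sqrt(o) (j(o) = sqrt(2*o) = sqrt(2)*sqrt(o))
G(w, E) = 432 (G(w, E) = 12*6**2 = 12*36 = 432)
(G(134, c(-3)) - 40330)/(j(73) + 48270) = (432 - 40330)/(sqrt(2)*sqrt(73) + 48270) = -39898/(sqrt(146) + 48270) = -39898/(48270 + sqrt(146))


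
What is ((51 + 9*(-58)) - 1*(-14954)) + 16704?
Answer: 31187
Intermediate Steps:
((51 + 9*(-58)) - 1*(-14954)) + 16704 = ((51 - 522) + 14954) + 16704 = (-471 + 14954) + 16704 = 14483 + 16704 = 31187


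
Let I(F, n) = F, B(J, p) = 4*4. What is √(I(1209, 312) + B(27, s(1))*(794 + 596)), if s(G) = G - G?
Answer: √23449 ≈ 153.13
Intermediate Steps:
s(G) = 0
B(J, p) = 16
√(I(1209, 312) + B(27, s(1))*(794 + 596)) = √(1209 + 16*(794 + 596)) = √(1209 + 16*1390) = √(1209 + 22240) = √23449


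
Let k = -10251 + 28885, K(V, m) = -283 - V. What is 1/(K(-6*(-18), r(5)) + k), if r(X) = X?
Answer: 1/18243 ≈ 5.4816e-5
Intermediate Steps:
k = 18634
1/(K(-6*(-18), r(5)) + k) = 1/((-283 - (-6)*(-18)) + 18634) = 1/((-283 - 1*108) + 18634) = 1/((-283 - 108) + 18634) = 1/(-391 + 18634) = 1/18243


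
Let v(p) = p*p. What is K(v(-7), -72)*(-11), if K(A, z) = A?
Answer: -539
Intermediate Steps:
v(p) = p²
K(v(-7), -72)*(-11) = (-7)²*(-11) = 49*(-11) = -539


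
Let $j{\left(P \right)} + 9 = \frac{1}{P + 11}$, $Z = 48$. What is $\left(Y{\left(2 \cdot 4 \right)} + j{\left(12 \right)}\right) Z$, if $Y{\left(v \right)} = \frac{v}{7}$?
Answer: $- \frac{60384}{161} \approx -375.06$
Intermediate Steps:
$j{\left(P \right)} = -9 + \frac{1}{11 + P}$ ($j{\left(P \right)} = -9 + \frac{1}{P + 11} = -9 + \frac{1}{11 + P}$)
$Y{\left(v \right)} = \frac{v}{7}$ ($Y{\left(v \right)} = v \frac{1}{7} = \frac{v}{7}$)
$\left(Y{\left(2 \cdot 4 \right)} + j{\left(12 \right)}\right) Z = \left(\frac{2 \cdot 4}{7} + \frac{-98 - 108}{11 + 12}\right) 48 = \left(\frac{1}{7} \cdot 8 + \frac{-98 - 108}{23}\right) 48 = \left(\frac{8}{7} + \frac{1}{23} \left(-206\right)\right) 48 = \left(\frac{8}{7} - \frac{206}{23}\right) 48 = \left(- \frac{1258}{161}\right) 48 = - \frac{60384}{161}$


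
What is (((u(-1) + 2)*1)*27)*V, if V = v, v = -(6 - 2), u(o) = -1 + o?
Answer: 0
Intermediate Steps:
v = -4 (v = -1*4 = -4)
V = -4
(((u(-1) + 2)*1)*27)*V = ((((-1 - 1) + 2)*1)*27)*(-4) = (((-2 + 2)*1)*27)*(-4) = ((0*1)*27)*(-4) = (0*27)*(-4) = 0*(-4) = 0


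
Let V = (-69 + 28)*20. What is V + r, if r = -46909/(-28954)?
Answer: -23695371/28954 ≈ -818.38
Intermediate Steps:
r = 46909/28954 (r = -46909*(-1/28954) = 46909/28954 ≈ 1.6201)
V = -820 (V = -41*20 = -820)
V + r = -820 + 46909/28954 = -23695371/28954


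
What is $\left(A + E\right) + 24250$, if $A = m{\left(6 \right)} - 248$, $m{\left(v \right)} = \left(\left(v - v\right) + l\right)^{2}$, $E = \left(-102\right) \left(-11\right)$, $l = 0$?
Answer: $25124$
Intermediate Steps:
$E = 1122$
$m{\left(v \right)} = 0$ ($m{\left(v \right)} = \left(\left(v - v\right) + 0\right)^{2} = \left(0 + 0\right)^{2} = 0^{2} = 0$)
$A = -248$ ($A = 0 - 248 = -248$)
$\left(A + E\right) + 24250 = \left(-248 + 1122\right) + 24250 = 874 + 24250 = 25124$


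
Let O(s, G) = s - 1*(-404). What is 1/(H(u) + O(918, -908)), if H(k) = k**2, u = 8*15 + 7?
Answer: 1/17451 ≈ 5.7303e-5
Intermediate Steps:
O(s, G) = 404 + s (O(s, G) = s + 404 = 404 + s)
u = 127 (u = 120 + 7 = 127)
1/(H(u) + O(918, -908)) = 1/(127**2 + (404 + 918)) = 1/(16129 + 1322) = 1/17451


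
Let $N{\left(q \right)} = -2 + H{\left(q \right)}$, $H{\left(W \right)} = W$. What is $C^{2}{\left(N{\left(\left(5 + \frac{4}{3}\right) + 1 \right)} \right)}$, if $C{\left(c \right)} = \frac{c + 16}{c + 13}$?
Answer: $\frac{4096}{3025} \approx 1.354$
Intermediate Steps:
$N{\left(q \right)} = -2 + q$
$C{\left(c \right)} = \frac{16 + c}{13 + c}$
$C^{2}{\left(N{\left(\left(5 + \frac{4}{3}\right) + 1 \right)} \right)} = \left(\frac{16 + \left(-2 + \left(\left(5 + \frac{4}{3}\right) + 1\right)\right)}{13 + \left(-2 + \left(\left(5 + \frac{4}{3}\right) + 1\right)\right)}\right)^{2} = \left(\frac{16 + \left(-2 + \left(\frac{19}{3} + 1\right)\right)}{13 + \left(-2 + \left(\frac{19}{3} + 1\right)\right)}\right)^{2} = \left(\frac{16 + \left(-2 + \frac{22}{3}\right)}{13 + \left(-2 + \frac{22}{3}\right)}\right)^{2} = \left(\frac{16 + \frac{16}{3}}{13 + \frac{16}{3}}\right)^{2} = \left(\frac{1}{\frac{55}{3}} \cdot \frac{64}{3}\right)^{2} = \left(\frac{3}{55} \cdot \frac{64}{3}\right)^{2} = \left(\frac{64}{55}\right)^{2} = \frac{4096}{3025}$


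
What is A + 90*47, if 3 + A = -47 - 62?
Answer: 4118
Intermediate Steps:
A = -112 (A = -3 + (-47 - 62) = -3 - 109 = -112)
A + 90*47 = -112 + 90*47 = -112 + 4230 = 4118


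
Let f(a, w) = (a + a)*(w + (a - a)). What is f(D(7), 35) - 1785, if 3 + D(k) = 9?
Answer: -1365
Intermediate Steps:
D(k) = 6 (D(k) = -3 + 9 = 6)
f(a, w) = 2*a*w (f(a, w) = (2*a)*(w + 0) = (2*a)*w = 2*a*w)
f(D(7), 35) - 1785 = 2*6*35 - 1785 = 420 - 1785 = -1365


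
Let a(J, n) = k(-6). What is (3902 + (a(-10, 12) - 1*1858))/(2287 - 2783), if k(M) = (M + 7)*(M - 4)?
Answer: -1017/248 ≈ -4.1008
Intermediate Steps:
k(M) = (-4 + M)*(7 + M) (k(M) = (7 + M)*(-4 + M) = (-4 + M)*(7 + M))
a(J, n) = -10 (a(J, n) = -28 + (-6)**2 + 3*(-6) = -28 + 36 - 18 = -10)
(3902 + (a(-10, 12) - 1*1858))/(2287 - 2783) = (3902 + (-10 - 1*1858))/(2287 - 2783) = (3902 + (-10 - 1858))/(-496) = (3902 - 1868)*(-1/496) = 2034*(-1/496) = -1017/248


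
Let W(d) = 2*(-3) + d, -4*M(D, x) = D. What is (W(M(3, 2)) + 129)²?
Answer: 239121/16 ≈ 14945.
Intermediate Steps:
M(D, x) = -D/4
W(d) = -6 + d
(W(M(3, 2)) + 129)² = ((-6 - ¼*3) + 129)² = ((-6 - ¾) + 129)² = (-27/4 + 129)² = (489/4)² = 239121/16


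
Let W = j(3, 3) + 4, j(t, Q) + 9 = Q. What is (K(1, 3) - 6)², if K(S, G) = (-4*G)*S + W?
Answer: 400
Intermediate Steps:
j(t, Q) = -9 + Q
W = -2 (W = (-9 + 3) + 4 = -6 + 4 = -2)
K(S, G) = -2 - 4*G*S (K(S, G) = (-4*G)*S - 2 = -4*G*S - 2 = -2 - 4*G*S)
(K(1, 3) - 6)² = ((-2 - 4*3*1) - 6)² = ((-2 - 12) - 6)² = (-14 - 6)² = (-20)² = 400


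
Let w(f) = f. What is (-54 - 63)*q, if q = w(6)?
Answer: -702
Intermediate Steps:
q = 6
(-54 - 63)*q = (-54 - 63)*6 = -117*6 = -702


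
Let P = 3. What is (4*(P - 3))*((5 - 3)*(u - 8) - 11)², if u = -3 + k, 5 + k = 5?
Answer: 0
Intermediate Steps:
k = 0 (k = -5 + 5 = 0)
u = -3 (u = -3 + 0 = -3)
(4*(P - 3))*((5 - 3)*(u - 8) - 11)² = (4*(3 - 3))*((5 - 3)*(-3 - 8) - 11)² = (4*0)*(2*(-11) - 11)² = 0*(-22 - 11)² = 0*(-33)² = 0*1089 = 0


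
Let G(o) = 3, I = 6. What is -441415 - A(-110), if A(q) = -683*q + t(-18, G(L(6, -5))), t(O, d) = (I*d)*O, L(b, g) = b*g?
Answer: -516221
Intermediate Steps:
t(O, d) = 6*O*d (t(O, d) = (6*d)*O = 6*O*d)
A(q) = -324 - 683*q (A(q) = -683*q + 6*(-18)*3 = -683*q - 324 = -324 - 683*q)
-441415 - A(-110) = -441415 - (-324 - 683*(-110)) = -441415 - (-324 + 75130) = -441415 - 1*74806 = -441415 - 74806 = -516221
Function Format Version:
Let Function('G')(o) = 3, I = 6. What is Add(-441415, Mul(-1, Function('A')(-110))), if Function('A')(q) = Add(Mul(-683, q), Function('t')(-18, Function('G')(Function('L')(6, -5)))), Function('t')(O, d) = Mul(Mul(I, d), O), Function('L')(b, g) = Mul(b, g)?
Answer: -516221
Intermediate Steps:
Function('t')(O, d) = Mul(6, O, d) (Function('t')(O, d) = Mul(Mul(6, d), O) = Mul(6, O, d))
Function('A')(q) = Add(-324, Mul(-683, q)) (Function('A')(q) = Add(Mul(-683, q), Mul(6, -18, 3)) = Add(Mul(-683, q), -324) = Add(-324, Mul(-683, q)))
Add(-441415, Mul(-1, Function('A')(-110))) = Add(-441415, Mul(-1, Add(-324, Mul(-683, -110)))) = Add(-441415, Mul(-1, Add(-324, 75130))) = Add(-441415, Mul(-1, 74806)) = Add(-441415, -74806) = -516221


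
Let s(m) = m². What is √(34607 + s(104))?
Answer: 21*√103 ≈ 213.13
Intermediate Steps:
√(34607 + s(104)) = √(34607 + 104²) = √(34607 + 10816) = √45423 = 21*√103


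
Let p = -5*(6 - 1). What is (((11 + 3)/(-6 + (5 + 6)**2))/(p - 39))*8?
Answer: -7/460 ≈ -0.015217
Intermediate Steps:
p = -25 (p = -5*5 = -25)
(((11 + 3)/(-6 + (5 + 6)**2))/(p - 39))*8 = (((11 + 3)/(-6 + (5 + 6)**2))/(-25 - 39))*8 = ((14/(-6 + 11**2))/(-64))*8 = ((14/(-6 + 121))*(-1/64))*8 = ((14/115)*(-1/64))*8 = -7/3680*8 = -7/460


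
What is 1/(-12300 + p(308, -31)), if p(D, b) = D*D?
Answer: 1/82564 ≈ 1.2112e-5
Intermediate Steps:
p(D, b) = D²
1/(-12300 + p(308, -31)) = 1/(-12300 + 308²) = 1/(-12300 + 94864) = 1/82564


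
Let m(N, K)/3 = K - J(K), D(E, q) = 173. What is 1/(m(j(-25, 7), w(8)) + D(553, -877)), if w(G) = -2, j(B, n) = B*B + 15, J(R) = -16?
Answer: 1/215 ≈ 0.0046512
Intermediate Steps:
j(B, n) = 15 + B**2 (j(B, n) = B**2 + 15 = 15 + B**2)
m(N, K) = 48 + 3*K (m(N, K) = 3*(K - 1*(-16)) = 3*(K + 16) = 3*(16 + K) = 48 + 3*K)
1/(m(j(-25, 7), w(8)) + D(553, -877)) = 1/((48 + 3*(-2)) + 173) = 1/((48 - 6) + 173) = 1/(42 + 173) = 1/215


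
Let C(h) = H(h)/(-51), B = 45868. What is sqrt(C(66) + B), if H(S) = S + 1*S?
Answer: 8*sqrt(207111)/17 ≈ 214.16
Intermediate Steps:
H(S) = 2*S (H(S) = S + S = 2*S)
C(h) = -2*h/51 (C(h) = (2*h)/(-51) = (2*h)*(-1/51) = -2*h/51)
sqrt(C(66) + B) = sqrt(-2/51*66 + 45868) = sqrt(-44/17 + 45868) = sqrt(779712/17) = 8*sqrt(207111)/17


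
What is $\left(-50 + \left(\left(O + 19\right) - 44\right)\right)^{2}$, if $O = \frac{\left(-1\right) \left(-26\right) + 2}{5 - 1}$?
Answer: $4624$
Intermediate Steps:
$O = 7$ ($O = \frac{26 + 2}{4} = 28 \cdot \frac{1}{4} = 7$)
$\left(-50 + \left(\left(O + 19\right) - 44\right)\right)^{2} = \left(-50 + \left(\left(7 + 19\right) - 44\right)\right)^{2} = \left(-50 + \left(26 - 44\right)\right)^{2} = \left(-50 - 18\right)^{2} = \left(-68\right)^{2} = 4624$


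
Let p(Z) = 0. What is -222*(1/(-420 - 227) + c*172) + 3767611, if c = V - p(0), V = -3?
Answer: 2511759683/647 ≈ 3.8822e+6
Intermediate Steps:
c = -3 (c = -3 - 1*0 = -3 + 0 = -3)
-222*(1/(-420 - 227) + c*172) + 3767611 = -222*(1/(-420 - 227) - 3*172) + 3767611 = -222*(1/(-647) - 516) + 3767611 = -222*(-1/647 - 516) + 3767611 = -222*(-333853/647) + 3767611 = 74115366/647 + 3767611 = 2511759683/647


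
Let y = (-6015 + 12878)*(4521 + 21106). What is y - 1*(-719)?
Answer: 175878820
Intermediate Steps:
y = 175878101 (y = 6863*25627 = 175878101)
y - 1*(-719) = 175878101 - 1*(-719) = 175878101 + 719 = 175878820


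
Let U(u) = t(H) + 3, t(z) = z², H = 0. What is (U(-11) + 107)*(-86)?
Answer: -9460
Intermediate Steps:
U(u) = 3 (U(u) = 0² + 3 = 0 + 3 = 3)
(U(-11) + 107)*(-86) = (3 + 107)*(-86) = 110*(-86) = -9460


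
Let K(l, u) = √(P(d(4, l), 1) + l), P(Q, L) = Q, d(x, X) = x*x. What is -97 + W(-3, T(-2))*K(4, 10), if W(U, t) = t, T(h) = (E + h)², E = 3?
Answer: -97 + 2*√5 ≈ -92.528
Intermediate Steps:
d(x, X) = x²
T(h) = (3 + h)²
K(l, u) = √(16 + l) (K(l, u) = √(4² + l) = √(16 + l))
-97 + W(-3, T(-2))*K(4, 10) = -97 + (3 - 2)²*√(16 + 4) = -97 + 1²*√20 = -97 + 1*(2*√5) = -97 + 2*√5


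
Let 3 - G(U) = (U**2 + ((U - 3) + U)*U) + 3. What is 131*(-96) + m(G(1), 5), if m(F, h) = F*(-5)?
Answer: -12576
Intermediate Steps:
G(U) = -U**2 - U*(-3 + 2*U) (G(U) = 3 - ((U**2 + ((U - 3) + U)*U) + 3) = 3 - ((U**2 + ((-3 + U) + U)*U) + 3) = 3 - ((U**2 + (-3 + 2*U)*U) + 3) = 3 - ((U**2 + U*(-3 + 2*U)) + 3) = 3 - (3 + U**2 + U*(-3 + 2*U)) = 3 + (-3 - U**2 - U*(-3 + 2*U)) = -U**2 - U*(-3 + 2*U))
m(F, h) = -5*F
131*(-96) + m(G(1), 5) = 131*(-96) - 15*(1 - 1*1) = -12576 - 15*(1 - 1) = -12576 - 15*0 = -12576 - 5*0 = -12576 + 0 = -12576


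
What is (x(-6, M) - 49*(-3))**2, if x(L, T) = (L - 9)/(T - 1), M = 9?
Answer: 1347921/64 ≈ 21061.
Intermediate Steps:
x(L, T) = (-9 + L)/(-1 + T)
(x(-6, M) - 49*(-3))**2 = ((-9 - 6)/(-1 + 9) - 49*(-3))**2 = (-15/8 + 147)**2 = (1161/8)**2 = 1347921/64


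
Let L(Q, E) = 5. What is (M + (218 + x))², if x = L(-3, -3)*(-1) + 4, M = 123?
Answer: 115600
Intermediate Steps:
x = -1 (x = 5*(-1) + 4 = -5 + 4 = -1)
(M + (218 + x))² = (123 + (218 - 1))² = (123 + 217)² = 340² = 115600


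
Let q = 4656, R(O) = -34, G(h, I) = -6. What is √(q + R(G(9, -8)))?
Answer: √4622 ≈ 67.985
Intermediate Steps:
√(q + R(G(9, -8))) = √(4656 - 34) = √4622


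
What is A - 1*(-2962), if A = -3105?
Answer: -143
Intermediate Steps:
A - 1*(-2962) = -3105 - 1*(-2962) = -3105 + 2962 = -143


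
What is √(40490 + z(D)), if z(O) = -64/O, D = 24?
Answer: √364386/3 ≈ 201.21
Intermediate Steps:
√(40490 + z(D)) = √(40490 - 64/24) = √(40490 - 64*1/24) = √(40490 - 8/3) = √(121462/3) = √364386/3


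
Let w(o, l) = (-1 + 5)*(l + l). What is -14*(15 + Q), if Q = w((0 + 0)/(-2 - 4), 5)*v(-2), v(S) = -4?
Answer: 2030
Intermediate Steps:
w(o, l) = 8*l (w(o, l) = 4*(2*l) = 8*l)
Q = -160 (Q = (8*5)*(-4) = 40*(-4) = -160)
-14*(15 + Q) = -14*(15 - 160) = -14*(-145) = 2030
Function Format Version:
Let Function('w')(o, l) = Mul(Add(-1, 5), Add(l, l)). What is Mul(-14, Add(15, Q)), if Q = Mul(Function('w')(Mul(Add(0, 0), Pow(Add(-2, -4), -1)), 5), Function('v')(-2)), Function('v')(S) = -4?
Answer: 2030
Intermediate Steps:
Function('w')(o, l) = Mul(8, l) (Function('w')(o, l) = Mul(4, Mul(2, l)) = Mul(8, l))
Q = -160 (Q = Mul(Mul(8, 5), -4) = Mul(40, -4) = -160)
Mul(-14, Add(15, Q)) = Mul(-14, Add(15, -160)) = Mul(-14, -145) = 2030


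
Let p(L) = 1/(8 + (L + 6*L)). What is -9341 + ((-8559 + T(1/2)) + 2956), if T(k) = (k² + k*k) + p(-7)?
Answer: -1225369/82 ≈ -14944.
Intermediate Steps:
p(L) = 1/(8 + 7*L)
T(k) = -1/41 + 2*k² (T(k) = (k² + k*k) + 1/(8 + 7*(-7)) = (k² + k²) + 1/(8 - 49) = 2*k² + 1/(-41) = 2*k² - 1/41 = -1/41 + 2*k²)
-9341 + ((-8559 + T(1/2)) + 2956) = -9341 + ((-8559 + (-1/41 + 2*(1/2)²)) + 2956) = -9341 + ((-8559 + (-1/41 + 2*(½)²)) + 2956) = -9341 + ((-8559 + (-1/41 + 2*(¼))) + 2956) = -9341 + ((-8559 + (-1/41 + ½)) + 2956) = -9341 + ((-8559 + 39/82) + 2956) = -9341 + (-701799/82 + 2956) = -9341 - 459407/82 = -1225369/82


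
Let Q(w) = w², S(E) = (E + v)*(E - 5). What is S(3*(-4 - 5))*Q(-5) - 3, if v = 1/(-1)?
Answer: 22397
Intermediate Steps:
v = -1 (v = 1*(-1) = -1)
S(E) = (-1 + E)*(-5 + E) (S(E) = (E - 1)*(E - 5) = (-1 + E)*(-5 + E))
S(3*(-4 - 5))*Q(-5) - 3 = (5 + (3*(-4 - 5))² - 18*(-4 - 5))*(-5)² - 3 = (5 + (3*(-9))² - 18*(-9))*25 - 3 = (5 + (-27)² - 6*(-27))*25 - 3 = (5 + 729 + 162)*25 - 3 = 896*25 - 3 = 22400 - 3 = 22397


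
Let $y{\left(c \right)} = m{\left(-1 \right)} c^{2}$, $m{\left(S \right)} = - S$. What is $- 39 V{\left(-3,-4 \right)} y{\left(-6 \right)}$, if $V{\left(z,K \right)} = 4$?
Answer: $-5616$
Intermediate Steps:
$y{\left(c \right)} = c^{2}$ ($y{\left(c \right)} = \left(-1\right) \left(-1\right) c^{2} = 1 c^{2} = c^{2}$)
$- 39 V{\left(-3,-4 \right)} y{\left(-6 \right)} = \left(-39\right) 4 \left(-6\right)^{2} = \left(-156\right) 36 = -5616$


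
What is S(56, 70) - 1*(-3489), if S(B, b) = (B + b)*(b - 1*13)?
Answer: 10671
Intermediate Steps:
S(B, b) = (-13 + b)*(B + b) (S(B, b) = (B + b)*(b - 13) = (B + b)*(-13 + b) = (-13 + b)*(B + b))
S(56, 70) - 1*(-3489) = (70**2 - 13*56 - 13*70 + 56*70) - 1*(-3489) = (4900 - 728 - 910 + 3920) + 3489 = 7182 + 3489 = 10671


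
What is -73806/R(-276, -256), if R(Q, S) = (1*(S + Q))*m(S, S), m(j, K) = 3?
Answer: 12301/266 ≈ 46.244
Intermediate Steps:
R(Q, S) = 3*Q + 3*S (R(Q, S) = (1*(S + Q))*3 = (1*(Q + S))*3 = (Q + S)*3 = 3*Q + 3*S)
-73806/R(-276, -256) = -73806/(3*(-276) + 3*(-256)) = -73806/(-828 - 768) = -73806/(-1596) = -73806*(-1/1596) = 12301/266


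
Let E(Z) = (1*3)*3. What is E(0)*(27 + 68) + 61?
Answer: 916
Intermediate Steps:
E(Z) = 9 (E(Z) = 3*3 = 9)
E(0)*(27 + 68) + 61 = 9*(27 + 68) + 61 = 9*95 + 61 = 855 + 61 = 916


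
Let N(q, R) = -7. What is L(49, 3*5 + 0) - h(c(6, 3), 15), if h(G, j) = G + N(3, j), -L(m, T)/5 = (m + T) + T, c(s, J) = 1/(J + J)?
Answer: -2329/6 ≈ -388.17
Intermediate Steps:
c(s, J) = 1/(2*J)
L(m, T) = -10*T - 5*m (L(m, T) = -5*((m + T) + T) = -5*((T + m) + T) = -5*(m + 2*T) = -10*T - 5*m)
h(G, j) = -7 + G (h(G, j) = G - 7 = -7 + G)
L(49, 3*5 + 0) - h(c(6, 3), 15) = (-10*(3*5 + 0) - 5*49) - (-7 + (½)/3) = (-10*(15 + 0) - 245) - (-7 + (½)*(⅓)) = (-10*15 - 245) - (-7 + ⅙) = (-150 - 245) - 1*(-41/6) = -395 + 41/6 = -2329/6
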